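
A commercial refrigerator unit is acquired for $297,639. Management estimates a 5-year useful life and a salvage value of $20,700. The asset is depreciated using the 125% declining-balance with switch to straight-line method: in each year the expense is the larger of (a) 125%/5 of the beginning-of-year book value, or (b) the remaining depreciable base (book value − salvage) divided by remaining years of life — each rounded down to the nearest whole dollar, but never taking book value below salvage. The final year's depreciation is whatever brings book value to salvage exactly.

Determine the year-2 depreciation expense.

$55,807

Depreciable base = $297,639 − $20,700 = $276,939.
Year 1: DB = ⌊$297,639 × 125%/5⌋ = $74,409; SL = ⌊$276,939/5⌋ = $55,387 → take DB $74,409. Book value $223,230.
Year 2: DB = ⌊$223,230 × 125%/5⌋ = $55,807; SL = ⌊$202,530/4⌋ = $50,632 → take DB $55,807. Book value $167,423.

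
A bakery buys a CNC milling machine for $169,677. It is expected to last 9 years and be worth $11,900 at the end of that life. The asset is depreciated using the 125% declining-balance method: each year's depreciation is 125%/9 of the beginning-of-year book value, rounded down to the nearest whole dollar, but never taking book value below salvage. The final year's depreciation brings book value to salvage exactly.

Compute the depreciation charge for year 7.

$9,608

Depreciable base = $169,677 − $11,900 = $157,777.
Year 1: ⌊$169,677 × 125%/9⌋ = $23,566. Book value $146,111.
Year 2: ⌊$146,111 × 125%/9⌋ = $20,293. Book value $125,818.
Year 3: ⌊$125,818 × 125%/9⌋ = $17,474. Book value $108,344.
Year 4: ⌊$108,344 × 125%/9⌋ = $15,047. Book value $93,297.
Year 5: ⌊$93,297 × 125%/9⌋ = $12,957. Book value $80,340.
Year 6: ⌊$80,340 × 125%/9⌋ = $11,158. Book value $69,182.
Year 7: ⌊$69,182 × 125%/9⌋ = $9,608. Book value $59,574.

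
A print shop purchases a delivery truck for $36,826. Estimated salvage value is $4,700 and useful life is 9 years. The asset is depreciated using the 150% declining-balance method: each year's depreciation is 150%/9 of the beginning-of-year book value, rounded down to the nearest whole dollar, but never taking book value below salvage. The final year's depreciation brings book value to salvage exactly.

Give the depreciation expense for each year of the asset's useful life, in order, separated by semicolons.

Depreciable base = $36,826 − $4,700 = $32,126.
Year 1: ⌊$36,826 × 150%/9⌋ = $6,137. Book value $30,689.
Year 2: ⌊$30,689 × 150%/9⌋ = $5,114. Book value $25,575.
Year 3: ⌊$25,575 × 150%/9⌋ = $4,262. Book value $21,313.
Year 4: ⌊$21,313 × 150%/9⌋ = $3,552. Book value $17,761.
Year 5: ⌊$17,761 × 150%/9⌋ = $2,960. Book value $14,801.
Year 6: ⌊$14,801 × 150%/9⌋ = $2,466. Book value $12,335.
Year 7: ⌊$12,335 × 150%/9⌋ = $2,055. Book value $10,280.
Year 8: ⌊$10,280 × 150%/9⌋ = $1,713. Book value $8,567.
Year 9 (final): $8,567 − $4,700 = $3,867. Book value $4,700.

$6,137; $5,114; $4,262; $3,552; $2,960; $2,466; $2,055; $1,713; $3,867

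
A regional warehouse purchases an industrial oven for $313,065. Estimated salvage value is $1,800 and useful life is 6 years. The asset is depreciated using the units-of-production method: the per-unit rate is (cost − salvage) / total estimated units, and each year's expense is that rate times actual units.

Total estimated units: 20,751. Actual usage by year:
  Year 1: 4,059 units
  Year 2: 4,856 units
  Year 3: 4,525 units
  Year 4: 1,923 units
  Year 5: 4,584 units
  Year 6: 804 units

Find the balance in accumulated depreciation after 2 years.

Depreciable base = $313,065 − $1,800 = $311,265.
Rate = $311,265 / 20,751 units = $15 per unit.
Year 1: 4,059 × $15 = $60,885. Book value $252,180.
Year 2: 4,856 × $15 = $72,840. Book value $179,340.
Accumulated through year 2 = $313,065 − $179,340 = $133,725.

$133,725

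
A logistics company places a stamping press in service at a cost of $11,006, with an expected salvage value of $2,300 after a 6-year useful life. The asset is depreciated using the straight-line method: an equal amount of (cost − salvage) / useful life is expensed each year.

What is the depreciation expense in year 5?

$1,451

Depreciable base = $11,006 − $2,300 = $8,706.
Annual expense = $8,706 / 6 = $1,451.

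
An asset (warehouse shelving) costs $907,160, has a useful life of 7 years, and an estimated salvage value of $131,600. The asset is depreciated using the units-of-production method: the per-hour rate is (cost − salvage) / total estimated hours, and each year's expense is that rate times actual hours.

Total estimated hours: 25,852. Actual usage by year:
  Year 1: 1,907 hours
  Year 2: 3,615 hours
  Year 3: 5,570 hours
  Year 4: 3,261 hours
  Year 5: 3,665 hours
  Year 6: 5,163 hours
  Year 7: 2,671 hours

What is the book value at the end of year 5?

Depreciable base = $907,160 − $131,600 = $775,560.
Rate = $775,560 / 25,852 hours = $30 per hour.
Year 1: 1,907 × $30 = $57,210. Book value $849,950.
Year 2: 3,615 × $30 = $108,450. Book value $741,500.
Year 3: 5,570 × $30 = $167,100. Book value $574,400.
Year 4: 3,261 × $30 = $97,830. Book value $476,570.
Year 5: 3,665 × $30 = $109,950. Book value $366,620.

$366,620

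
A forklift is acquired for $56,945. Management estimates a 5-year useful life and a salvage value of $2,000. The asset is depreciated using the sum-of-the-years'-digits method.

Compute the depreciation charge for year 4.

$7,326

Depreciable base = $56,945 − $2,000 = $54,945.
Sum of the years' digits = 5+4+3+2+1 = 15.
Year 1: $54,945 × 5/15 = $18,315. Book value $38,630.
Year 2: $54,945 × 4/15 = $14,652. Book value $23,978.
Year 3: $54,945 × 3/15 = $10,989. Book value $12,989.
Year 4: $54,945 × 2/15 = $7,326. Book value $5,663.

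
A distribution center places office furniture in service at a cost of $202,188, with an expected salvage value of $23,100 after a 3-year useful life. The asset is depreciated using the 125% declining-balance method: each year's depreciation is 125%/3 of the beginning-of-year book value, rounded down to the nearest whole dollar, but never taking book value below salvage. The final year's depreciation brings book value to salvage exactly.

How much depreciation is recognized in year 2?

$49,142

Depreciable base = $202,188 − $23,100 = $179,088.
Year 1: ⌊$202,188 × 125%/3⌋ = $84,245. Book value $117,943.
Year 2: ⌊$117,943 × 125%/3⌋ = $49,142. Book value $68,801.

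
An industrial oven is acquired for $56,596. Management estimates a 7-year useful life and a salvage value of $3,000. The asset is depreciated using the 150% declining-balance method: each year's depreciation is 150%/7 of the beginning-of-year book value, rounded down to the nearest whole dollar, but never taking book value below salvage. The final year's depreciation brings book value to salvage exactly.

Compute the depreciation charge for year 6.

$3,631

Depreciable base = $56,596 − $3,000 = $53,596.
Year 1: ⌊$56,596 × 150%/7⌋ = $12,127. Book value $44,469.
Year 2: ⌊$44,469 × 150%/7⌋ = $9,529. Book value $34,940.
Year 3: ⌊$34,940 × 150%/7⌋ = $7,487. Book value $27,453.
Year 4: ⌊$27,453 × 150%/7⌋ = $5,882. Book value $21,571.
Year 5: ⌊$21,571 × 150%/7⌋ = $4,622. Book value $16,949.
Year 6: ⌊$16,949 × 150%/7⌋ = $3,631. Book value $13,318.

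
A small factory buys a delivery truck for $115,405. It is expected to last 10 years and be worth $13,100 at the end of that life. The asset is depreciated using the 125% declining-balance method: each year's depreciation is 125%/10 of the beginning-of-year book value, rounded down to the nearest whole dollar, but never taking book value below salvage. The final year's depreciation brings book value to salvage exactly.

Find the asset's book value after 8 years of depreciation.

Depreciable base = $115,405 − $13,100 = $102,305.
Year 1: ⌊$115,405 × 125%/10⌋ = $14,425. Book value $100,980.
Year 2: ⌊$100,980 × 125%/10⌋ = $12,622. Book value $88,358.
Year 3: ⌊$88,358 × 125%/10⌋ = $11,044. Book value $77,314.
Year 4: ⌊$77,314 × 125%/10⌋ = $9,664. Book value $67,650.
Year 5: ⌊$67,650 × 125%/10⌋ = $8,456. Book value $59,194.
Year 6: ⌊$59,194 × 125%/10⌋ = $7,399. Book value $51,795.
Year 7: ⌊$51,795 × 125%/10⌋ = $6,474. Book value $45,321.
Year 8: ⌊$45,321 × 125%/10⌋ = $5,665. Book value $39,656.

$39,656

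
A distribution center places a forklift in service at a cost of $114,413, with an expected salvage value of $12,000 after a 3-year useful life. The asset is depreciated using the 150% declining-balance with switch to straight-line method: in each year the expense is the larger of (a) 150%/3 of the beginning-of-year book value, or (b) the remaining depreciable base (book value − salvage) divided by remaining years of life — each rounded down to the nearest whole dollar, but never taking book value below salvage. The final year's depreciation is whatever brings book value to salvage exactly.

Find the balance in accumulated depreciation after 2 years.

Depreciable base = $114,413 − $12,000 = $102,413.
Year 1: DB = ⌊$114,413 × 150%/3⌋ = $57,206; SL = ⌊$102,413/3⌋ = $34,137 → take DB $57,206. Book value $57,207.
Year 2: DB = ⌊$57,207 × 150%/3⌋ = $28,603; SL = ⌊$45,207/2⌋ = $22,603 → take DB $28,603. Book value $28,604.
Accumulated through year 2 = $114,413 − $28,604 = $85,809.

$85,809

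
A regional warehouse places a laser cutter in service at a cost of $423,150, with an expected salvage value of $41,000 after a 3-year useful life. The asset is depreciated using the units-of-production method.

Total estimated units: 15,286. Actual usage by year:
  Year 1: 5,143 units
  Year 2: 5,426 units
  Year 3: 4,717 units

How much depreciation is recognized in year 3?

Depreciable base = $423,150 − $41,000 = $382,150.
Rate = $382,150 / 15,286 units = $25 per unit.
Year 1: 5,143 × $25 = $128,575. Book value $294,575.
Year 2: 5,426 × $25 = $135,650. Book value $158,925.
Year 3: 4,717 × $25 = $117,925. Book value $41,000.

$117,925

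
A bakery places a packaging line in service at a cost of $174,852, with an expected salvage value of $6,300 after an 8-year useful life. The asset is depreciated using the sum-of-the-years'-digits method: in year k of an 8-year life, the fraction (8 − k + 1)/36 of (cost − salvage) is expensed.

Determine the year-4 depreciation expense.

Depreciable base = $174,852 − $6,300 = $168,552.
Sum of the years' digits = 8+7+6+5+4+3+2+1 = 36.
Year 1: $168,552 × 8/36 = $37,456. Book value $137,396.
Year 2: $168,552 × 7/36 = $32,774. Book value $104,622.
Year 3: $168,552 × 6/36 = $28,092. Book value $76,530.
Year 4: $168,552 × 5/36 = $23,410. Book value $53,120.

$23,410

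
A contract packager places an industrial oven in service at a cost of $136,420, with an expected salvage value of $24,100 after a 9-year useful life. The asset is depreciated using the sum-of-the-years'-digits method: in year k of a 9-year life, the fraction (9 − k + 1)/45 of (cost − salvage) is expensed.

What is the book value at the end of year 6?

$39,076

Depreciable base = $136,420 − $24,100 = $112,320.
Sum of the years' digits = 9+8+7+6+5+4+3+2+1 = 45.
Year 1: $112,320 × 9/45 = $22,464. Book value $113,956.
Year 2: $112,320 × 8/45 = $19,968. Book value $93,988.
Year 3: $112,320 × 7/45 = $17,472. Book value $76,516.
Year 4: $112,320 × 6/45 = $14,976. Book value $61,540.
Year 5: $112,320 × 5/45 = $12,480. Book value $49,060.
Year 6: $112,320 × 4/45 = $9,984. Book value $39,076.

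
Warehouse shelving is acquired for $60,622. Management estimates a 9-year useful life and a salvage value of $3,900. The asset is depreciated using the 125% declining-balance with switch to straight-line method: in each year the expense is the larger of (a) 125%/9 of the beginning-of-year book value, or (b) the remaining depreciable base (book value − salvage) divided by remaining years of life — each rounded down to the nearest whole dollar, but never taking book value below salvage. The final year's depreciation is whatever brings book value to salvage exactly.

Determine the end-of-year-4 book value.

Depreciable base = $60,622 − $3,900 = $56,722.
Year 1: DB = ⌊$60,622 × 125%/9⌋ = $8,419; SL = ⌊$56,722/9⌋ = $6,302 → take DB $8,419. Book value $52,203.
Year 2: DB = ⌊$52,203 × 125%/9⌋ = $7,250; SL = ⌊$48,303/8⌋ = $6,037 → take DB $7,250. Book value $44,953.
Year 3: DB = ⌊$44,953 × 125%/9⌋ = $6,243; SL = ⌊$41,053/7⌋ = $5,864 → take DB $6,243. Book value $38,710.
Year 4: DB = ⌊$38,710 × 125%/9⌋ = $5,376; SL = ⌊$34,810/6⌋ = $5,801 → take SL $5,801. Book value $32,909.

$32,909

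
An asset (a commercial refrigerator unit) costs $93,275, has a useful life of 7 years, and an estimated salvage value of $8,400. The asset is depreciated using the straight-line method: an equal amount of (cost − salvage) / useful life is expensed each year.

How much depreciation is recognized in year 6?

$12,125

Depreciable base = $93,275 − $8,400 = $84,875.
Annual expense = $84,875 / 7 = $12,125.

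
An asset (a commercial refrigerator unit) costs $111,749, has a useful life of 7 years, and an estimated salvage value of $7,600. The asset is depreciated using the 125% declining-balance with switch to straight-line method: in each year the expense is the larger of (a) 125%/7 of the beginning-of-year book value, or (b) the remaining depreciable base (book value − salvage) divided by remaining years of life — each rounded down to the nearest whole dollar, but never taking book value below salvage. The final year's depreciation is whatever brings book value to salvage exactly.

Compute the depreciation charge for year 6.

$13,561

Depreciable base = $111,749 − $7,600 = $104,149.
Year 1: DB = ⌊$111,749 × 125%/7⌋ = $19,955; SL = ⌊$104,149/7⌋ = $14,878 → take DB $19,955. Book value $91,794.
Year 2: DB = ⌊$91,794 × 125%/7⌋ = $16,391; SL = ⌊$84,194/6⌋ = $14,032 → take DB $16,391. Book value $75,403.
Year 3: DB = ⌊$75,403 × 125%/7⌋ = $13,464; SL = ⌊$67,803/5⌋ = $13,560 → take SL $13,560. Book value $61,843.
Year 4: DB = ⌊$61,843 × 125%/7⌋ = $11,043; SL = ⌊$54,243/4⌋ = $13,560 → take SL $13,560. Book value $48,283.
Year 5: DB = ⌊$48,283 × 125%/7⌋ = $8,621; SL = ⌊$40,683/3⌋ = $13,561 → take SL $13,561. Book value $34,722.
Year 6: DB = ⌊$34,722 × 125%/7⌋ = $6,200; SL = ⌊$27,122/2⌋ = $13,561 → take SL $13,561. Book value $21,161.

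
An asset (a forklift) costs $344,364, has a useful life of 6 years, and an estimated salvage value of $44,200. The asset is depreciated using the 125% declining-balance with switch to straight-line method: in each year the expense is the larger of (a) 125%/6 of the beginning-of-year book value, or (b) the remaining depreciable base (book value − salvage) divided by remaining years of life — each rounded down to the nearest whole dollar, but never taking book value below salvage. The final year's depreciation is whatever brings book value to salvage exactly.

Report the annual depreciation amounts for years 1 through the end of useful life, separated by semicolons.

$71,742; $56,796; $44,963; $42,221; $42,221; $42,221

Depreciable base = $344,364 − $44,200 = $300,164.
Year 1: DB = ⌊$344,364 × 125%/6⌋ = $71,742; SL = ⌊$300,164/6⌋ = $50,027 → take DB $71,742. Book value $272,622.
Year 2: DB = ⌊$272,622 × 125%/6⌋ = $56,796; SL = ⌊$228,422/5⌋ = $45,684 → take DB $56,796. Book value $215,826.
Year 3: DB = ⌊$215,826 × 125%/6⌋ = $44,963; SL = ⌊$171,626/4⌋ = $42,906 → take DB $44,963. Book value $170,863.
Year 4: DB = ⌊$170,863 × 125%/6⌋ = $35,596; SL = ⌊$126,663/3⌋ = $42,221 → take SL $42,221. Book value $128,642.
Year 5: DB = ⌊$128,642 × 125%/6⌋ = $26,800; SL = ⌊$84,442/2⌋ = $42,221 → take SL $42,221. Book value $86,421.
Year 6 (final): $86,421 − $44,200 = $42,221. Book value $44,200.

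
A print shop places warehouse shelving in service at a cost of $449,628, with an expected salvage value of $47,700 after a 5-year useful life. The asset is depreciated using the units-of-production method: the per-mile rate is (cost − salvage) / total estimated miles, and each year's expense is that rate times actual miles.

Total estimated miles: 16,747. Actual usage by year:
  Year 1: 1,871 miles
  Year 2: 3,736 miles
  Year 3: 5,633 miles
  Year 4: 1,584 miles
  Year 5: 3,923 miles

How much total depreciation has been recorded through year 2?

$134,568

Depreciable base = $449,628 − $47,700 = $401,928.
Rate = $401,928 / 16,747 miles = $24 per mile.
Year 1: 1,871 × $24 = $44,904. Book value $404,724.
Year 2: 3,736 × $24 = $89,664. Book value $315,060.
Accumulated through year 2 = $449,628 − $315,060 = $134,568.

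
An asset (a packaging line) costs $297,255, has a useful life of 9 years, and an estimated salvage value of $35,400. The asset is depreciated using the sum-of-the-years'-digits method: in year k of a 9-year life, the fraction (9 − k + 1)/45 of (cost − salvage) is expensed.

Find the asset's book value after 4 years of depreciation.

$122,685

Depreciable base = $297,255 − $35,400 = $261,855.
Sum of the years' digits = 9+8+7+6+5+4+3+2+1 = 45.
Year 1: $261,855 × 9/45 = $52,371. Book value $244,884.
Year 2: $261,855 × 8/45 = $46,552. Book value $198,332.
Year 3: $261,855 × 7/45 = $40,733. Book value $157,599.
Year 4: $261,855 × 6/45 = $34,914. Book value $122,685.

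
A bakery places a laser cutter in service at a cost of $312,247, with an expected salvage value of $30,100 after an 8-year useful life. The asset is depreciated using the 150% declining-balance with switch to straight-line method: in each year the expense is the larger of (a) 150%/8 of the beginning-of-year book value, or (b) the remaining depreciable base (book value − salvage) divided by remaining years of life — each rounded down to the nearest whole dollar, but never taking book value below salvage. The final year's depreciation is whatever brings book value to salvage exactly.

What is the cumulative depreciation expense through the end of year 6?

Depreciable base = $312,247 − $30,100 = $282,147.
Year 1: DB = ⌊$312,247 × 150%/8⌋ = $58,546; SL = ⌊$282,147/8⌋ = $35,268 → take DB $58,546. Book value $253,701.
Year 2: DB = ⌊$253,701 × 150%/8⌋ = $47,568; SL = ⌊$223,601/7⌋ = $31,943 → take DB $47,568. Book value $206,133.
Year 3: DB = ⌊$206,133 × 150%/8⌋ = $38,649; SL = ⌊$176,033/6⌋ = $29,338 → take DB $38,649. Book value $167,484.
Year 4: DB = ⌊$167,484 × 150%/8⌋ = $31,403; SL = ⌊$137,384/5⌋ = $27,476 → take DB $31,403. Book value $136,081.
Year 5: DB = ⌊$136,081 × 150%/8⌋ = $25,515; SL = ⌊$105,981/4⌋ = $26,495 → take SL $26,495. Book value $109,586.
Year 6: DB = ⌊$109,586 × 150%/8⌋ = $20,547; SL = ⌊$79,486/3⌋ = $26,495 → take SL $26,495. Book value $83,091.
Accumulated through year 6 = $312,247 − $83,091 = $229,156.

$229,156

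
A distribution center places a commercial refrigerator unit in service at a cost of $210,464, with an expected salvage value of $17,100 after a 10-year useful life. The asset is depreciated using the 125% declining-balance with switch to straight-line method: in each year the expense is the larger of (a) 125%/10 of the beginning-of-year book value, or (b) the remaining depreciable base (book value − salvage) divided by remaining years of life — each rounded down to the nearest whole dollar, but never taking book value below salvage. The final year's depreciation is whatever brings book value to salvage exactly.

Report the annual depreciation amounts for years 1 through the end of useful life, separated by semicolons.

Depreciable base = $210,464 − $17,100 = $193,364.
Year 1: DB = ⌊$210,464 × 125%/10⌋ = $26,308; SL = ⌊$193,364/10⌋ = $19,336 → take DB $26,308. Book value $184,156.
Year 2: DB = ⌊$184,156 × 125%/10⌋ = $23,019; SL = ⌊$167,056/9⌋ = $18,561 → take DB $23,019. Book value $161,137.
Year 3: DB = ⌊$161,137 × 125%/10⌋ = $20,142; SL = ⌊$144,037/8⌋ = $18,004 → take DB $20,142. Book value $140,995.
Year 4: DB = ⌊$140,995 × 125%/10⌋ = $17,624; SL = ⌊$123,895/7⌋ = $17,699 → take SL $17,699. Book value $123,296.
Year 5: DB = ⌊$123,296 × 125%/10⌋ = $15,412; SL = ⌊$106,196/6⌋ = $17,699 → take SL $17,699. Book value $105,597.
Year 6: DB = ⌊$105,597 × 125%/10⌋ = $13,199; SL = ⌊$88,497/5⌋ = $17,699 → take SL $17,699. Book value $87,898.
Year 7: DB = ⌊$87,898 × 125%/10⌋ = $10,987; SL = ⌊$70,798/4⌋ = $17,699 → take SL $17,699. Book value $70,199.
Year 8: DB = ⌊$70,199 × 125%/10⌋ = $8,774; SL = ⌊$53,099/3⌋ = $17,699 → take SL $17,699. Book value $52,500.
Year 9: DB = ⌊$52,500 × 125%/10⌋ = $6,562; SL = ⌊$35,400/2⌋ = $17,700 → take SL $17,700. Book value $34,800.
Year 10 (final): $34,800 − $17,100 = $17,700. Book value $17,100.

$26,308; $23,019; $20,142; $17,699; $17,699; $17,699; $17,699; $17,699; $17,700; $17,700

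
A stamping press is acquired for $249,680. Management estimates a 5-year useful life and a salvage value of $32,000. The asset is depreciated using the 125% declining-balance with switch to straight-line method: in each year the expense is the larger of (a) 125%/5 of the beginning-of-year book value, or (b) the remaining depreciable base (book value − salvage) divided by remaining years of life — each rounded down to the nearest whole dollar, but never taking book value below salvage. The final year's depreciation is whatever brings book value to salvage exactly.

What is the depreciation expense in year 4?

Depreciable base = $249,680 − $32,000 = $217,680.
Year 1: DB = ⌊$249,680 × 125%/5⌋ = $62,420; SL = ⌊$217,680/5⌋ = $43,536 → take DB $62,420. Book value $187,260.
Year 2: DB = ⌊$187,260 × 125%/5⌋ = $46,815; SL = ⌊$155,260/4⌋ = $38,815 → take DB $46,815. Book value $140,445.
Year 3: DB = ⌊$140,445 × 125%/5⌋ = $35,111; SL = ⌊$108,445/3⌋ = $36,148 → take SL $36,148. Book value $104,297.
Year 4: DB = ⌊$104,297 × 125%/5⌋ = $26,074; SL = ⌊$72,297/2⌋ = $36,148 → take SL $36,148. Book value $68,149.

$36,148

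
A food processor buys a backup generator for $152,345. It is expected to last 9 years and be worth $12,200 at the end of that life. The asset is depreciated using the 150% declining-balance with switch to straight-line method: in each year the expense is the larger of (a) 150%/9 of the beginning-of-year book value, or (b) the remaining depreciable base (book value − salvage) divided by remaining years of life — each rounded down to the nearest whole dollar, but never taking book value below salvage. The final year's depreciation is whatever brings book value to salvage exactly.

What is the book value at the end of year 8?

Depreciable base = $152,345 − $12,200 = $140,145.
Year 1: DB = ⌊$152,345 × 150%/9⌋ = $25,390; SL = ⌊$140,145/9⌋ = $15,571 → take DB $25,390. Book value $126,955.
Year 2: DB = ⌊$126,955 × 150%/9⌋ = $21,159; SL = ⌊$114,755/8⌋ = $14,344 → take DB $21,159. Book value $105,796.
Year 3: DB = ⌊$105,796 × 150%/9⌋ = $17,632; SL = ⌊$93,596/7⌋ = $13,370 → take DB $17,632. Book value $88,164.
Year 4: DB = ⌊$88,164 × 150%/9⌋ = $14,694; SL = ⌊$75,964/6⌋ = $12,660 → take DB $14,694. Book value $73,470.
Year 5: DB = ⌊$73,470 × 150%/9⌋ = $12,245; SL = ⌊$61,270/5⌋ = $12,254 → take SL $12,254. Book value $61,216.
Year 6: DB = ⌊$61,216 × 150%/9⌋ = $10,202; SL = ⌊$49,016/4⌋ = $12,254 → take SL $12,254. Book value $48,962.
Year 7: DB = ⌊$48,962 × 150%/9⌋ = $8,160; SL = ⌊$36,762/3⌋ = $12,254 → take SL $12,254. Book value $36,708.
Year 8: DB = ⌊$36,708 × 150%/9⌋ = $6,118; SL = ⌊$24,508/2⌋ = $12,254 → take SL $12,254. Book value $24,454.

$24,454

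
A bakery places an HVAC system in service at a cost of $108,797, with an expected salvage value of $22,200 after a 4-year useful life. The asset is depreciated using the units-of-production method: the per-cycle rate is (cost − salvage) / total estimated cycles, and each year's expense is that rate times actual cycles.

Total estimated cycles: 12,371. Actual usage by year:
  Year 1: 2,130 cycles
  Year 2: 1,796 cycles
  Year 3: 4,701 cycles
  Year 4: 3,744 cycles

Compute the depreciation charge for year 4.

$26,208

Depreciable base = $108,797 − $22,200 = $86,597.
Rate = $86,597 / 12,371 cycles = $7 per cycle.
Year 1: 2,130 × $7 = $14,910. Book value $93,887.
Year 2: 1,796 × $7 = $12,572. Book value $81,315.
Year 3: 4,701 × $7 = $32,907. Book value $48,408.
Year 4: 3,744 × $7 = $26,208. Book value $22,200.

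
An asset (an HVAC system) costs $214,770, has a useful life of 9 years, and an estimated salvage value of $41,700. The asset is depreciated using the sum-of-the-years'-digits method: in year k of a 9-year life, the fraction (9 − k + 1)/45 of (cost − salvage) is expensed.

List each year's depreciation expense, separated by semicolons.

$34,614; $30,768; $26,922; $23,076; $19,230; $15,384; $11,538; $7,692; $3,846

Depreciable base = $214,770 − $41,700 = $173,070.
Sum of the years' digits = 9+8+7+6+5+4+3+2+1 = 45.
Year 1: $173,070 × 9/45 = $34,614. Book value $180,156.
Year 2: $173,070 × 8/45 = $30,768. Book value $149,388.
Year 3: $173,070 × 7/45 = $26,922. Book value $122,466.
Year 4: $173,070 × 6/45 = $23,076. Book value $99,390.
Year 5: $173,070 × 5/45 = $19,230. Book value $80,160.
Year 6: $173,070 × 4/45 = $15,384. Book value $64,776.
Year 7: $173,070 × 3/45 = $11,538. Book value $53,238.
Year 8: $173,070 × 2/45 = $7,692. Book value $45,546.
Year 9: $173,070 × 1/45 = $3,846. Book value $41,700.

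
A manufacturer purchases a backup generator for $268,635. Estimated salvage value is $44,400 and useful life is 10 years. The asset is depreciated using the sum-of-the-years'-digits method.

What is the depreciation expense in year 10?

$4,077

Depreciable base = $268,635 − $44,400 = $224,235.
Sum of the years' digits = 10+9+8+7+6+5+4+3+2+1 = 55.
Year 1: $224,235 × 10/55 = $40,770. Book value $227,865.
Year 2: $224,235 × 9/55 = $36,693. Book value $191,172.
Year 3: $224,235 × 8/55 = $32,616. Book value $158,556.
Year 4: $224,235 × 7/55 = $28,539. Book value $130,017.
Year 5: $224,235 × 6/55 = $24,462. Book value $105,555.
Year 6: $224,235 × 5/55 = $20,385. Book value $85,170.
Year 7: $224,235 × 4/55 = $16,308. Book value $68,862.
Year 8: $224,235 × 3/55 = $12,231. Book value $56,631.
Year 9: $224,235 × 2/55 = $8,154. Book value $48,477.
Year 10: $224,235 × 1/55 = $4,077. Book value $44,400.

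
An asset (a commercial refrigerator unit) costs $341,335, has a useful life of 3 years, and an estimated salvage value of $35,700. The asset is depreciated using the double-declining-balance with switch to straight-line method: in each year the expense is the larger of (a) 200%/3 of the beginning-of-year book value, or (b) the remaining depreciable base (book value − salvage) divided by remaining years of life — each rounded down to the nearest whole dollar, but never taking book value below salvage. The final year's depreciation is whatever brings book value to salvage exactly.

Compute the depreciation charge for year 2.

$75,852

Depreciable base = $341,335 − $35,700 = $305,635.
Year 1: DB = ⌊$341,335 × 200%/3⌋ = $227,556; SL = ⌊$305,635/3⌋ = $101,878 → take DB $227,556. Book value $113,779.
Year 2: DB = ⌊$113,779 × 200%/3⌋ = $75,852; SL = ⌊$78,079/2⌋ = $39,039 → take DB $75,852. Book value $37,927.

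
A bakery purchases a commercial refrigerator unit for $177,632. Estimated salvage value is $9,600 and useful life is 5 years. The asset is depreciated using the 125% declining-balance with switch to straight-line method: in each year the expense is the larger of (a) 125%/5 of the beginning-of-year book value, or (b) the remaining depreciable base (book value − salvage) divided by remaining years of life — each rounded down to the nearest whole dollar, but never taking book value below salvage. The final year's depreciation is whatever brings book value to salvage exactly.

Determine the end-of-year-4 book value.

Depreciable base = $177,632 − $9,600 = $168,032.
Year 1: DB = ⌊$177,632 × 125%/5⌋ = $44,408; SL = ⌊$168,032/5⌋ = $33,606 → take DB $44,408. Book value $133,224.
Year 2: DB = ⌊$133,224 × 125%/5⌋ = $33,306; SL = ⌊$123,624/4⌋ = $30,906 → take DB $33,306. Book value $99,918.
Year 3: DB = ⌊$99,918 × 125%/5⌋ = $24,979; SL = ⌊$90,318/3⌋ = $30,106 → take SL $30,106. Book value $69,812.
Year 4: DB = ⌊$69,812 × 125%/5⌋ = $17,453; SL = ⌊$60,212/2⌋ = $30,106 → take SL $30,106. Book value $39,706.

$39,706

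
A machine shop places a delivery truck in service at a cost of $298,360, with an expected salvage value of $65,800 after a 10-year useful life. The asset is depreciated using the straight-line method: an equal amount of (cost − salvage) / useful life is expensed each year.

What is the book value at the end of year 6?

$158,824

Depreciable base = $298,360 − $65,800 = $232,560.
Annual expense = $232,560 / 10 = $23,256.
End of year 1: book value $275,104.
End of year 2: book value $251,848.
End of year 3: book value $228,592.
End of year 4: book value $205,336.
End of year 5: book value $182,080.
End of year 6: book value $158,824.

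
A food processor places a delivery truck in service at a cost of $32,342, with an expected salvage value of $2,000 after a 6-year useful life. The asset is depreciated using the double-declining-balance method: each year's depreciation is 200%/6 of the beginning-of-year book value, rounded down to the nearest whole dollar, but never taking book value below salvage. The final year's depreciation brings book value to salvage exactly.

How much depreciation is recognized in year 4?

$3,194

Depreciable base = $32,342 − $2,000 = $30,342.
Year 1: ⌊$32,342 × 200%/6⌋ = $10,780. Book value $21,562.
Year 2: ⌊$21,562 × 200%/6⌋ = $7,187. Book value $14,375.
Year 3: ⌊$14,375 × 200%/6⌋ = $4,791. Book value $9,584.
Year 4: ⌊$9,584 × 200%/6⌋ = $3,194. Book value $6,390.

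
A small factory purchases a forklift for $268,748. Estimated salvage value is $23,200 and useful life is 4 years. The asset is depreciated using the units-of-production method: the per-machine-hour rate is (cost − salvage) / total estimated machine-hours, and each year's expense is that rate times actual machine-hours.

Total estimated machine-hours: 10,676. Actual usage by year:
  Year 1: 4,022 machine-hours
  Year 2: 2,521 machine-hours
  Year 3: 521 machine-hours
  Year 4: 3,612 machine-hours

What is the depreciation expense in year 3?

$11,983

Depreciable base = $268,748 − $23,200 = $245,548.
Rate = $245,548 / 10,676 machine-hours = $23 per machine-hour.
Year 1: 4,022 × $23 = $92,506. Book value $176,242.
Year 2: 2,521 × $23 = $57,983. Book value $118,259.
Year 3: 521 × $23 = $11,983. Book value $106,276.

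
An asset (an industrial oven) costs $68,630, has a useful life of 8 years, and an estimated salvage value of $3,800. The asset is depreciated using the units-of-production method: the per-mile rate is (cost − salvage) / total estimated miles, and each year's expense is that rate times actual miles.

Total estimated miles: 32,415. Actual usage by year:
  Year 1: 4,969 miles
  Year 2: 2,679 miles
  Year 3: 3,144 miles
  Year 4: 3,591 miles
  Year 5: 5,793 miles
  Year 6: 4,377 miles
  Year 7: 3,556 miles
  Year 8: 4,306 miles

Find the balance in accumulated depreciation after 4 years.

Depreciable base = $68,630 − $3,800 = $64,830.
Rate = $64,830 / 32,415 miles = $2 per mile.
Year 1: 4,969 × $2 = $9,938. Book value $58,692.
Year 2: 2,679 × $2 = $5,358. Book value $53,334.
Year 3: 3,144 × $2 = $6,288. Book value $47,046.
Year 4: 3,591 × $2 = $7,182. Book value $39,864.
Accumulated through year 4 = $68,630 − $39,864 = $28,766.

$28,766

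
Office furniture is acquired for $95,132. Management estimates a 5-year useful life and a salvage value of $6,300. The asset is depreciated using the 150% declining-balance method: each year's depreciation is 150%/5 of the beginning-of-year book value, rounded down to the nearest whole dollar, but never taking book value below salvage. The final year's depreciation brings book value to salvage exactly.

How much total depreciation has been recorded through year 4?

$72,289

Depreciable base = $95,132 − $6,300 = $88,832.
Year 1: ⌊$95,132 × 150%/5⌋ = $28,539. Book value $66,593.
Year 2: ⌊$66,593 × 150%/5⌋ = $19,977. Book value $46,616.
Year 3: ⌊$46,616 × 150%/5⌋ = $13,984. Book value $32,632.
Year 4: ⌊$32,632 × 150%/5⌋ = $9,789. Book value $22,843.
Accumulated through year 4 = $95,132 − $22,843 = $72,289.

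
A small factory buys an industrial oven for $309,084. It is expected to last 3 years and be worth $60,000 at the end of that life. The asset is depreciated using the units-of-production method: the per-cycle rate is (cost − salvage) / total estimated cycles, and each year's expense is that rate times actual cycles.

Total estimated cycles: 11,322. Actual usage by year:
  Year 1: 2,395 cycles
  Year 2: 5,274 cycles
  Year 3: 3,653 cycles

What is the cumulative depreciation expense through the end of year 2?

$168,718

Depreciable base = $309,084 − $60,000 = $249,084.
Rate = $249,084 / 11,322 cycles = $22 per cycle.
Year 1: 2,395 × $22 = $52,690. Book value $256,394.
Year 2: 5,274 × $22 = $116,028. Book value $140,366.
Accumulated through year 2 = $309,084 − $140,366 = $168,718.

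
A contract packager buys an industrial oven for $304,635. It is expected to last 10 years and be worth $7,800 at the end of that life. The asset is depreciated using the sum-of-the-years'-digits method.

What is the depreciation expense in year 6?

$26,985

Depreciable base = $304,635 − $7,800 = $296,835.
Sum of the years' digits = 10+9+8+7+6+5+4+3+2+1 = 55.
Year 1: $296,835 × 10/55 = $53,970. Book value $250,665.
Year 2: $296,835 × 9/55 = $48,573. Book value $202,092.
Year 3: $296,835 × 8/55 = $43,176. Book value $158,916.
Year 4: $296,835 × 7/55 = $37,779. Book value $121,137.
Year 5: $296,835 × 6/55 = $32,382. Book value $88,755.
Year 6: $296,835 × 5/55 = $26,985. Book value $61,770.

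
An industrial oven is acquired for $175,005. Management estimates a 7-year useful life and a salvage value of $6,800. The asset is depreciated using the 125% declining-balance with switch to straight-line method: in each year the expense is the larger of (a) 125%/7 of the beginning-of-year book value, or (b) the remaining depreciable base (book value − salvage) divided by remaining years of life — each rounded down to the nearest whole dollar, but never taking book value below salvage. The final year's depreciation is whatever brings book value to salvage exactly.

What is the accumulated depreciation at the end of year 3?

$79,177

Depreciable base = $175,005 − $6,800 = $168,205.
Year 1: DB = ⌊$175,005 × 125%/7⌋ = $31,250; SL = ⌊$168,205/7⌋ = $24,029 → take DB $31,250. Book value $143,755.
Year 2: DB = ⌊$143,755 × 125%/7⌋ = $25,670; SL = ⌊$136,955/6⌋ = $22,825 → take DB $25,670. Book value $118,085.
Year 3: DB = ⌊$118,085 × 125%/7⌋ = $21,086; SL = ⌊$111,285/5⌋ = $22,257 → take SL $22,257. Book value $95,828.
Accumulated through year 3 = $175,005 − $95,828 = $79,177.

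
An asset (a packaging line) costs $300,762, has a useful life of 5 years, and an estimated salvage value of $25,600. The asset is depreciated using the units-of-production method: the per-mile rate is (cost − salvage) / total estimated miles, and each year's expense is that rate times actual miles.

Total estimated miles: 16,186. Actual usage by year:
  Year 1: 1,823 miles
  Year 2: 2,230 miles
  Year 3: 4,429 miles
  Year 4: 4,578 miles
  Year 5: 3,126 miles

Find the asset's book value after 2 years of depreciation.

Depreciable base = $300,762 − $25,600 = $275,162.
Rate = $275,162 / 16,186 miles = $17 per mile.
Year 1: 1,823 × $17 = $30,991. Book value $269,771.
Year 2: 2,230 × $17 = $37,910. Book value $231,861.

$231,861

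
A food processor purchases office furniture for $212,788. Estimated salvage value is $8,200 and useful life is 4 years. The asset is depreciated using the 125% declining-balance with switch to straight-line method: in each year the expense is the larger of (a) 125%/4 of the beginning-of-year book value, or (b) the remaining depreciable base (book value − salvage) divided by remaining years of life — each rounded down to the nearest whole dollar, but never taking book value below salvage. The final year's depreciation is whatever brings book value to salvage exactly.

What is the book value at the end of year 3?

$54,231

Depreciable base = $212,788 − $8,200 = $204,588.
Year 1: DB = ⌊$212,788 × 125%/4⌋ = $66,496; SL = ⌊$204,588/4⌋ = $51,147 → take DB $66,496. Book value $146,292.
Year 2: DB = ⌊$146,292 × 125%/4⌋ = $45,716; SL = ⌊$138,092/3⌋ = $46,030 → take SL $46,030. Book value $100,262.
Year 3: DB = ⌊$100,262 × 125%/4⌋ = $31,331; SL = ⌊$92,062/2⌋ = $46,031 → take SL $46,031. Book value $54,231.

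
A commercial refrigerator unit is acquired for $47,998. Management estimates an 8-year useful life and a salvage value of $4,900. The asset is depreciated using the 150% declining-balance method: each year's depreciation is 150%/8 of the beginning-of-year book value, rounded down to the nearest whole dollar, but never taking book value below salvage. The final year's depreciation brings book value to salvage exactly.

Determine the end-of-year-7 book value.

$11,222

Depreciable base = $47,998 − $4,900 = $43,098.
Year 1: ⌊$47,998 × 150%/8⌋ = $8,999. Book value $38,999.
Year 2: ⌊$38,999 × 150%/8⌋ = $7,312. Book value $31,687.
Year 3: ⌊$31,687 × 150%/8⌋ = $5,941. Book value $25,746.
Year 4: ⌊$25,746 × 150%/8⌋ = $4,827. Book value $20,919.
Year 5: ⌊$20,919 × 150%/8⌋ = $3,922. Book value $16,997.
Year 6: ⌊$16,997 × 150%/8⌋ = $3,186. Book value $13,811.
Year 7: ⌊$13,811 × 150%/8⌋ = $2,589. Book value $11,222.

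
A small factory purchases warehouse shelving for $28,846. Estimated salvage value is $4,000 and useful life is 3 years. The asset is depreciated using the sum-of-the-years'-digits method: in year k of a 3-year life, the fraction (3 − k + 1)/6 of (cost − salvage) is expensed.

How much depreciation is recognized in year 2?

$8,282

Depreciable base = $28,846 − $4,000 = $24,846.
Sum of the years' digits = 3+2+1 = 6.
Year 1: $24,846 × 3/6 = $12,423. Book value $16,423.
Year 2: $24,846 × 2/6 = $8,282. Book value $8,141.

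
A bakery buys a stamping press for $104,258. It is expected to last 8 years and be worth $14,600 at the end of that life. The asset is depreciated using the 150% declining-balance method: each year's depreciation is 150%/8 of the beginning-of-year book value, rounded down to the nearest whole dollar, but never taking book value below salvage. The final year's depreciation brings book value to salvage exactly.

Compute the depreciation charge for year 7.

Depreciable base = $104,258 − $14,600 = $89,658.
Year 1: ⌊$104,258 × 150%/8⌋ = $19,548. Book value $84,710.
Year 2: ⌊$84,710 × 150%/8⌋ = $15,883. Book value $68,827.
Year 3: ⌊$68,827 × 150%/8⌋ = $12,905. Book value $55,922.
Year 4: ⌊$55,922 × 150%/8⌋ = $10,485. Book value $45,437.
Year 5: ⌊$45,437 × 150%/8⌋ = $8,519. Book value $36,918.
Year 6: ⌊$36,918 × 150%/8⌋ = $6,922. Book value $29,996.
Year 7: ⌊$29,996 × 150%/8⌋ = $5,624. Book value $24,372.

$5,624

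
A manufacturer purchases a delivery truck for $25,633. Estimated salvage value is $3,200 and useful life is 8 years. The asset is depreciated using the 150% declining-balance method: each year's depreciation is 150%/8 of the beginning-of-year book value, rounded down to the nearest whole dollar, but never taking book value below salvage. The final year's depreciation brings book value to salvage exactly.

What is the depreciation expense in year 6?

Depreciable base = $25,633 − $3,200 = $22,433.
Year 1: ⌊$25,633 × 150%/8⌋ = $4,806. Book value $20,827.
Year 2: ⌊$20,827 × 150%/8⌋ = $3,905. Book value $16,922.
Year 3: ⌊$16,922 × 150%/8⌋ = $3,172. Book value $13,750.
Year 4: ⌊$13,750 × 150%/8⌋ = $2,578. Book value $11,172.
Year 5: ⌊$11,172 × 150%/8⌋ = $2,094. Book value $9,078.
Year 6: ⌊$9,078 × 150%/8⌋ = $1,702. Book value $7,376.

$1,702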